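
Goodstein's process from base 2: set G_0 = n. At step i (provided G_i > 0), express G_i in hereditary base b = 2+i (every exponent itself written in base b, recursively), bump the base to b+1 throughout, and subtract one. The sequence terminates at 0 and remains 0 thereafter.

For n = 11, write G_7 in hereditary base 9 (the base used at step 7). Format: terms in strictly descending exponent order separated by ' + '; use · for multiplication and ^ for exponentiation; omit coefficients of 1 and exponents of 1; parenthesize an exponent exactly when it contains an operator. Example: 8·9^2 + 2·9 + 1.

7·9^9 + 7·9^7 + 7·9^6 + 7·9^5 + 7·9^4 + 7·9^3 + 7·9^2 + 7·9 + 6

[0] 11 ≡ 2^(2 + 1) + 2 + 1 (base 2). Lift 3: 85. −1: 84.
[1] 84 ≡ 3^(3 + 1) + 3 (base 3). Lift 4: 1028. −1: 1027.
[2] 1027 ≡ 4^(4 + 1) + 3 (base 4). Lift 5: 15628. −1: 15627.
[3] 15627 ≡ 5^(5 + 1) + 2 (base 5). Lift 6: 279938. −1: 279937.
[4] 279937 ≡ 6^(6 + 1) + 1 (base 6). Lift 7: 5764802. −1: 5764801.
[5] 5764801 ≡ 7^(7 + 1) (base 7). Lift 8: 134217728. −1: 134217727.
[6] 134217727 ≡ 7·8^8 + 7·8^7 + 7·8^6 + 7·8^5 + 7·8^4 + 7·8^3 + 7·8^2 + 7·8 + 7 (base 8). Lift 9: 2749609303. −1: 2749609302.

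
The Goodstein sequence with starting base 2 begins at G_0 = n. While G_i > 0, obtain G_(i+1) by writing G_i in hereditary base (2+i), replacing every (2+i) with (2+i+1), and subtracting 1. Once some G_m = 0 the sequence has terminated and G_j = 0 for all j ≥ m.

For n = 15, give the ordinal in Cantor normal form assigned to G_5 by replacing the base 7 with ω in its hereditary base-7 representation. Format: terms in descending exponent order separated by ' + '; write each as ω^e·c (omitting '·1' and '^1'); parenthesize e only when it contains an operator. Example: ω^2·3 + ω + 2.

G_0 = 15. HB_2(15) = 2^(2 + 1) + 2^2 + 2 + 1. Bump = 112. G_1 = 111.
G_1 = 111. HB_3(111) = 3^(3 + 1) + 3^3 + 3. Bump = 1284. G_2 = 1283.
G_2 = 1283. HB_4(1283) = 4^(4 + 1) + 4^4 + 3. Bump = 18753. G_3 = 18752.
G_3 = 18752. HB_5(18752) = 5^(5 + 1) + 5^5 + 2. Bump = 326594. G_4 = 326593.
G_4 = 326593. HB_6(326593) = 6^(6 + 1) + 6^6 + 1. Bump = 6588345. G_5 = 6588344.
G_5 = 6588344. HB_7(6588344) = 7^(7 + 1) + 7^7. Bump = 150994944. G_6 = 150994943.

ω^(ω + 1) + ω^ω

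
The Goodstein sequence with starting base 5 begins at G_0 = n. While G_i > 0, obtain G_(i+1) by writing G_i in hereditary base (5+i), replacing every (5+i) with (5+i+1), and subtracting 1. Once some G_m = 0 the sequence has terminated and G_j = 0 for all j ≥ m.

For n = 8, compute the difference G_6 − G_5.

G_0 = 8. HB_5(8) = 5 + 3. Bump = 9. G_1 = 8.
G_1 = 8. HB_6(8) = 6 + 2. Bump = 9. G_2 = 8.
G_2 = 8. HB_7(8) = 7 + 1. Bump = 9. G_3 = 8.
G_3 = 8. HB_8(8) = 8. Bump = 9. G_4 = 8.
G_4 = 8. HB_9(8) = 8. Bump = 8. G_5 = 7.
G_5 = 7. HB_10(7) = 7. Bump = 7. G_6 = 6.

-1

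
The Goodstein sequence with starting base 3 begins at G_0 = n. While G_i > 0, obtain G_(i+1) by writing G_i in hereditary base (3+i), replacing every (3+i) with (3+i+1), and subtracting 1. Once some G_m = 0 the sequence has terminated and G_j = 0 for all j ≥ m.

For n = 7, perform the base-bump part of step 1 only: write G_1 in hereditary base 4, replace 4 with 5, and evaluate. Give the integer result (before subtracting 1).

10

7 —HB3→ 2·3 + 1 —bump→ 2·4 + 1 = 9 —(−1)→ 8
8 —HB4→ 2·4 —bump→ 2·5 = 10 —(−1)→ 9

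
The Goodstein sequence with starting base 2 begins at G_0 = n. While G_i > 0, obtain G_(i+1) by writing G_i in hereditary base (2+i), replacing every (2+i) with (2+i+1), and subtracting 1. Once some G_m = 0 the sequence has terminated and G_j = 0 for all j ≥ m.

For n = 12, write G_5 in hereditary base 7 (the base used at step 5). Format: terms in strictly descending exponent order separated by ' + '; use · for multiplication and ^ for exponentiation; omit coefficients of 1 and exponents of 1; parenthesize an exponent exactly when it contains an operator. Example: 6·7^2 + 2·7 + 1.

step 0: 12 = 2^(2 + 1) + 2^2; sub 3 for 2: 3^(3 + 1) + 3^3; = 108; G_1 = 108−1 = 107
step 1: 107 = 3^(3 + 1) + 2·3^2 + 2·3 + 2; sub 4 for 3: 4^(4 + 1) + 2·4^2 + 2·4 + 2; = 1066; G_2 = 1066−1 = 1065
step 2: 1065 = 4^(4 + 1) + 2·4^2 + 2·4 + 1; sub 5 for 4: 5^(5 + 1) + 2·5^2 + 2·5 + 1; = 15686; G_3 = 15686−1 = 15685
step 3: 15685 = 5^(5 + 1) + 2·5^2 + 2·5; sub 6 for 5: 6^(6 + 1) + 2·6^2 + 2·6; = 280020; G_4 = 280020−1 = 280019
step 4: 280019 = 6^(6 + 1) + 2·6^2 + 6 + 5; sub 7 for 6: 7^(7 + 1) + 2·7^2 + 7 + 5; = 5764911; G_5 = 5764911−1 = 5764910
step 5: 5764910 = 7^(7 + 1) + 2·7^2 + 7 + 4; sub 8 for 7: 8^(8 + 1) + 2·8^2 + 8 + 4; = 134217868; G_6 = 134217868−1 = 134217867

7^(7 + 1) + 2·7^2 + 7 + 4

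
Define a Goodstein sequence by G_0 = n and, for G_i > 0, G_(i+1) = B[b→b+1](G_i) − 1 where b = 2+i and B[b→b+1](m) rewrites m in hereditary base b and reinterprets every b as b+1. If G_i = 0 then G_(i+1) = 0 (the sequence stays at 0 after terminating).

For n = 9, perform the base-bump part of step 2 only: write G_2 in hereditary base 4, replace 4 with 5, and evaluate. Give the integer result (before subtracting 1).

step 0: 9 = 2^(2 + 1) + 1; sub 3 for 2: 3^(3 + 1) + 1; = 82; G_1 = 82−1 = 81
step 1: 81 = 3^(3 + 1); sub 4 for 3: 4^(4 + 1); = 1024; G_2 = 1024−1 = 1023

9843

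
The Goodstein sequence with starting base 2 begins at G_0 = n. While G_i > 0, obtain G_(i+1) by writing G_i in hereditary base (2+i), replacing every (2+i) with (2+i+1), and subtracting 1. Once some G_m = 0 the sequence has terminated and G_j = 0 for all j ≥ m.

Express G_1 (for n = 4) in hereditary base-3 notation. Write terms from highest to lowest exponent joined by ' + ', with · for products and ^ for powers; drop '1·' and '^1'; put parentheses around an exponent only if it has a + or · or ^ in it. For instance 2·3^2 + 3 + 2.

G_0=4  [base 2] 2^2  →[2↦3]→  3^3 = 27  −1 ⇒ G_1=26
G_1=26  [base 3] 2·3^2 + 2·3 + 2  →[3↦4]→  2·4^2 + 2·4 + 2 = 42  −1 ⇒ G_2=41

2·3^2 + 2·3 + 2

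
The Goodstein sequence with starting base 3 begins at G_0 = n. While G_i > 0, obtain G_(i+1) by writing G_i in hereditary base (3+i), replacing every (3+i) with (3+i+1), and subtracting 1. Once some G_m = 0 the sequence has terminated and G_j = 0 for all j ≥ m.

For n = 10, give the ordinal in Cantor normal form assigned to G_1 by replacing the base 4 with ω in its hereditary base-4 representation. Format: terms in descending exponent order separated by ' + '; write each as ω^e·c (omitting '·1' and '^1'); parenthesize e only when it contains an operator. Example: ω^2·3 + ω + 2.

ω^2

(0) 10|_3 = 3^2 + 1 ↦ 4^2 + 1|_4 = 17 ⇒ 16
(1) 16|_4 = 4^2 ↦ 5^2|_5 = 25 ⇒ 24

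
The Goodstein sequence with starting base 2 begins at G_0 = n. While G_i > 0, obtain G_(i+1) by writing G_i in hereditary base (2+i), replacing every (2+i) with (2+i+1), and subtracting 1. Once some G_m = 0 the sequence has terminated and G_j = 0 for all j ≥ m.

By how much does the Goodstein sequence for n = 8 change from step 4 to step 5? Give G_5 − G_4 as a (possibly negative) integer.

1553800

[0] 8 ≡ 2^(2 + 1) (base 2). Lift 3: 81. −1: 80.
[1] 80 ≡ 2·3^3 + 2·3^2 + 2·3 + 2 (base 3). Lift 4: 554. −1: 553.
[2] 553 ≡ 2·4^4 + 2·4^2 + 2·4 + 1 (base 4). Lift 5: 6311. −1: 6310.
[3] 6310 ≡ 2·5^5 + 2·5^2 + 2·5 (base 5). Lift 6: 93396. −1: 93395.
[4] 93395 ≡ 2·6^6 + 2·6^2 + 6 + 5 (base 6). Lift 7: 1647196. −1: 1647195.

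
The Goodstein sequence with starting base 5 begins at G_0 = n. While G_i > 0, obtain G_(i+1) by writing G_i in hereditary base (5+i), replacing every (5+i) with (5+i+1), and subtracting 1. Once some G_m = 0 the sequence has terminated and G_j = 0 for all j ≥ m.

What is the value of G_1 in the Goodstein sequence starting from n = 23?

26

i=0: 23 = 4·5 + 3 (b=5); 5→6: 4·6 + 3 = 27; 27−1 = 26
i=1: 26 = 4·6 + 2 (b=6); 6→7: 4·7 + 2 = 30; 30−1 = 29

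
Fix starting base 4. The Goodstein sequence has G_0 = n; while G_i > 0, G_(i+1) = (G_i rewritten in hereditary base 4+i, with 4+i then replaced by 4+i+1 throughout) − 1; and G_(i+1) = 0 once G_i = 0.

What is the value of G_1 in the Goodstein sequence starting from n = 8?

(0) 8|_4 = 2·4 ↦ 2·5|_5 = 10 ⇒ 9
(1) 9|_5 = 5 + 4 ↦ 6 + 4|_6 = 10 ⇒ 9

9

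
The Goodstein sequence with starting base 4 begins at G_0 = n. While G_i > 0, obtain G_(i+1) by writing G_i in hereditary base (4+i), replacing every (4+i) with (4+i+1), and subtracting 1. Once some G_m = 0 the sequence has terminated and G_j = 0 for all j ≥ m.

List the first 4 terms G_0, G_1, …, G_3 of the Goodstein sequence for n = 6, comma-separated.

[0] 6 ≡ 4 + 2 (base 4). Lift 5: 7. −1: 6.
[1] 6 ≡ 5 + 1 (base 5). Lift 6: 7. −1: 6.
[2] 6 ≡ 6 (base 6). Lift 7: 7. −1: 6.

6, 6, 6, 6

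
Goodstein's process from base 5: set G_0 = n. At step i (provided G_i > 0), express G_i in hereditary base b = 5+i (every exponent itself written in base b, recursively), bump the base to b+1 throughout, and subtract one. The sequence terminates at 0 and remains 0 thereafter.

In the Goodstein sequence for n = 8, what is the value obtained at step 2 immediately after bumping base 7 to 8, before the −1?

9

i=0: 8 = 5 + 3 (b=5); 5→6: 6 + 3 = 9; 9−1 = 8
i=1: 8 = 6 + 2 (b=6); 6→7: 7 + 2 = 9; 9−1 = 8
i=2: 8 = 7 + 1 (b=7); 7→8: 8 + 1 = 9; 9−1 = 8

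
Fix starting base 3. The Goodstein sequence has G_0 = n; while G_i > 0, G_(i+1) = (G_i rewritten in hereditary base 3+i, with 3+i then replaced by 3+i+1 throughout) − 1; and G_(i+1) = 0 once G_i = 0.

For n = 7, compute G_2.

9

base 3: 7 = 2·3 + 1; at 4: 2·4 + 1 = 9; next = 8
base 4: 8 = 2·4; at 5: 2·5 = 10; next = 9
base 5: 9 = 5 + 4; at 6: 6 + 4 = 10; next = 9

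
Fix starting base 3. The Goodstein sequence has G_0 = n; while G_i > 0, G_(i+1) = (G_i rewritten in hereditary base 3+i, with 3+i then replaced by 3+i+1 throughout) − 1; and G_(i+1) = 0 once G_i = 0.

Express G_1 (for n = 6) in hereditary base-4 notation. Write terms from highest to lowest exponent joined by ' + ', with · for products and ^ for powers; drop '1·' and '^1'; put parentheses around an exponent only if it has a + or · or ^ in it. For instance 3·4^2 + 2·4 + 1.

4 + 3

step 0: 6 = 2·3; sub 4 for 3: 2·4; = 8; G_1 = 8−1 = 7
step 1: 7 = 4 + 3; sub 5 for 4: 5 + 3; = 8; G_2 = 8−1 = 7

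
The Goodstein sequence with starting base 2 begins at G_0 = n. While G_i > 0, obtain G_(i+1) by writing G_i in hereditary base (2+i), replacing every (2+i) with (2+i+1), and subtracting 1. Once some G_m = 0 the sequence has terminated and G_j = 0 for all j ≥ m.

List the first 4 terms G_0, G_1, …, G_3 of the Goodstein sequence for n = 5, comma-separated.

5, 27, 255, 467

G_0 = 5. HB_2(5) = 2^2 + 1. Bump = 28. G_1 = 27.
G_1 = 27. HB_3(27) = 3^3. Bump = 256. G_2 = 255.
G_2 = 255. HB_4(255) = 3·4^3 + 3·4^2 + 3·4 + 3. Bump = 468. G_3 = 467.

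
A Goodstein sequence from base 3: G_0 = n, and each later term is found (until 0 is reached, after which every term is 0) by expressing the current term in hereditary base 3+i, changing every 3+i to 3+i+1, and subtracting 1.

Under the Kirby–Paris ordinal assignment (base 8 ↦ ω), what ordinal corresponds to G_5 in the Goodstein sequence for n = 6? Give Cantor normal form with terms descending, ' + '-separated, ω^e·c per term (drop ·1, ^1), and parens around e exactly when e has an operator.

7

G_0=6  [base 3] 2·3  →[3↦4]→  2·4 = 8  −1 ⇒ G_1=7
G_1=7  [base 4] 4 + 3  →[4↦5]→  5 + 3 = 8  −1 ⇒ G_2=7
G_2=7  [base 5] 5 + 2  →[5↦6]→  6 + 2 = 8  −1 ⇒ G_3=7
G_3=7  [base 6] 6 + 1  →[6↦7]→  7 + 1 = 8  −1 ⇒ G_4=7
G_4=7  [base 7] 7  →[7↦8]→  8 = 8  −1 ⇒ G_5=7
G_5=7  [base 8] 7  →[8↦9]→  7 = 7  −1 ⇒ G_6=6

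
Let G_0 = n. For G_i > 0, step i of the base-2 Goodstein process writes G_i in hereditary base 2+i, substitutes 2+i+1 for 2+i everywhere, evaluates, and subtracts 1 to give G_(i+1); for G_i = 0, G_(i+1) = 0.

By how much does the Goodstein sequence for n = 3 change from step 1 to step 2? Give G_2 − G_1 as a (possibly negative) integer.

base 2: 3 = 2 + 1; at 3: 3 + 1 = 4; next = 3
base 3: 3 = 3; at 4: 4 = 4; next = 3

0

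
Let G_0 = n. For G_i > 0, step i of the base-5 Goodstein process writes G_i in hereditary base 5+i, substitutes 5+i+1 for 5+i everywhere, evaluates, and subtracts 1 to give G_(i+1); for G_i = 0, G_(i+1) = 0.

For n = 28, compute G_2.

(0) 28|_5 = 5^2 + 3 ↦ 6^2 + 3|_6 = 39 ⇒ 38
(1) 38|_6 = 6^2 + 2 ↦ 7^2 + 2|_7 = 51 ⇒ 50

50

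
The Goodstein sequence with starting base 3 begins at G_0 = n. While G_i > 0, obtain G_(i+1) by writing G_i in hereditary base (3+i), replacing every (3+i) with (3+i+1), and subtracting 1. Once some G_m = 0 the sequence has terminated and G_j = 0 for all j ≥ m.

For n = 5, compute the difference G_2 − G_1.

G_0=5  [base 3] 3 + 2  →[3↦4]→  4 + 2 = 6  −1 ⇒ G_1=5
G_1=5  [base 4] 4 + 1  →[4↦5]→  5 + 1 = 6  −1 ⇒ G_2=5

0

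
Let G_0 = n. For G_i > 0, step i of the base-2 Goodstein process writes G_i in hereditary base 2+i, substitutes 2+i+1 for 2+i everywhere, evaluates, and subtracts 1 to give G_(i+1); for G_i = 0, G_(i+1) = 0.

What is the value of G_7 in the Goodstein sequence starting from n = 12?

3486784574

12 —HB2→ 2^(2 + 1) + 2^2 —bump→ 3^(3 + 1) + 3^3 = 108 —(−1)→ 107
107 —HB3→ 3^(3 + 1) + 2·3^2 + 2·3 + 2 —bump→ 4^(4 + 1) + 2·4^2 + 2·4 + 2 = 1066 —(−1)→ 1065
1065 —HB4→ 4^(4 + 1) + 2·4^2 + 2·4 + 1 —bump→ 5^(5 + 1) + 2·5^2 + 2·5 + 1 = 15686 —(−1)→ 15685
15685 —HB5→ 5^(5 + 1) + 2·5^2 + 2·5 —bump→ 6^(6 + 1) + 2·6^2 + 2·6 = 280020 —(−1)→ 280019
280019 —HB6→ 6^(6 + 1) + 2·6^2 + 6 + 5 —bump→ 7^(7 + 1) + 2·7^2 + 7 + 5 = 5764911 —(−1)→ 5764910
5764910 —HB7→ 7^(7 + 1) + 2·7^2 + 7 + 4 —bump→ 8^(8 + 1) + 2·8^2 + 8 + 4 = 134217868 —(−1)→ 134217867
134217867 —HB8→ 8^(8 + 1) + 2·8^2 + 8 + 3 —bump→ 9^(9 + 1) + 2·9^2 + 9 + 3 = 3486784575 —(−1)→ 3486784574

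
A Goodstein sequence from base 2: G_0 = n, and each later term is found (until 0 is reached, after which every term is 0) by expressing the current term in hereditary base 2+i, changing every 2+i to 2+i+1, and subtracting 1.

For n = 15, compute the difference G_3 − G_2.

step 0: 15 = 2^(2 + 1) + 2^2 + 2 + 1; sub 3 for 2: 3^(3 + 1) + 3^3 + 3 + 1; = 112; G_1 = 112−1 = 111
step 1: 111 = 3^(3 + 1) + 3^3 + 3; sub 4 for 3: 4^(4 + 1) + 4^4 + 4; = 1284; G_2 = 1284−1 = 1283
step 2: 1283 = 4^(4 + 1) + 4^4 + 3; sub 5 for 4: 5^(5 + 1) + 5^5 + 3; = 18753; G_3 = 18753−1 = 18752

17469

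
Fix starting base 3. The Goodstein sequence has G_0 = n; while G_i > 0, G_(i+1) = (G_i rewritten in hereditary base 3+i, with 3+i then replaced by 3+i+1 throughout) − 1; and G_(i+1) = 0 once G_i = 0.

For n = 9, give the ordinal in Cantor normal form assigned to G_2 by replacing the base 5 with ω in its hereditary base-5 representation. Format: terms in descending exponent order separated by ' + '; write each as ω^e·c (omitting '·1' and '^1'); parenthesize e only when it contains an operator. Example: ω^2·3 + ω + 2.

ω·3 + 2

(0) 9|_3 = 3^2 ↦ 4^2|_4 = 16 ⇒ 15
(1) 15|_4 = 3·4 + 3 ↦ 3·5 + 3|_5 = 18 ⇒ 17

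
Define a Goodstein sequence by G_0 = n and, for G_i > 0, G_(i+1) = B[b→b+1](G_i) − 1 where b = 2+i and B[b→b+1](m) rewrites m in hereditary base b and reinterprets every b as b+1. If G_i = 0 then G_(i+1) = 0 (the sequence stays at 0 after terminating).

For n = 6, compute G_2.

257

6 —HB2→ 2^2 + 2 —bump→ 3^3 + 3 = 30 —(−1)→ 29
29 —HB3→ 3^3 + 2 —bump→ 4^4 + 2 = 258 —(−1)→ 257
257 —HB4→ 4^4 + 1 —bump→ 5^5 + 1 = 3126 —(−1)→ 3125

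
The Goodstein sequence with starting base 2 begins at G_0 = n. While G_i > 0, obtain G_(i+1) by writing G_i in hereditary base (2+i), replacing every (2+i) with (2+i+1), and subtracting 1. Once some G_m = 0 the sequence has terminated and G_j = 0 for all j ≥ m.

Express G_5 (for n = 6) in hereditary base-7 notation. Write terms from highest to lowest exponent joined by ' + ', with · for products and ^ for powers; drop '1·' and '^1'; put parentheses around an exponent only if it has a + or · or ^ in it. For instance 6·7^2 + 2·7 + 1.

G_0=6  [base 2] 2^2 + 2  →[2↦3]→  3^3 + 3 = 30  −1 ⇒ G_1=29
G_1=29  [base 3] 3^3 + 2  →[3↦4]→  4^4 + 2 = 258  −1 ⇒ G_2=257
G_2=257  [base 4] 4^4 + 1  →[4↦5]→  5^5 + 1 = 3126  −1 ⇒ G_3=3125
G_3=3125  [base 5] 5^5  →[5↦6]→  6^6 = 46656  −1 ⇒ G_4=46655
G_4=46655  [base 6] 5·6^5 + 5·6^4 + 5·6^3 + 5·6^2 + 5·6 + 5  →[6↦7]→  5·7^5 + 5·7^4 + 5·7^3 + 5·7^2 + 5·7 + 5 = 98040  −1 ⇒ G_5=98039
G_5=98039  [base 7] 5·7^5 + 5·7^4 + 5·7^3 + 5·7^2 + 5·7 + 4  →[7↦8]→  5·8^5 + 5·8^4 + 5·8^3 + 5·8^2 + 5·8 + 4 = 187244  −1 ⇒ G_6=187243

5·7^5 + 5·7^4 + 5·7^3 + 5·7^2 + 5·7 + 4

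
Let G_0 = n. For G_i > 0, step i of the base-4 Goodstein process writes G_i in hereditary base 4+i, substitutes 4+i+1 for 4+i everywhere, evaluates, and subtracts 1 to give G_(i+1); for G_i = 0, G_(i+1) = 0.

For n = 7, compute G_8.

(0) 7|_4 = 4 + 3 ↦ 5 + 3|_5 = 8 ⇒ 7
(1) 7|_5 = 5 + 2 ↦ 6 + 2|_6 = 8 ⇒ 7
(2) 7|_6 = 6 + 1 ↦ 7 + 1|_7 = 8 ⇒ 7
(3) 7|_7 = 7 ↦ 8|_8 = 8 ⇒ 7
(4) 7|_8 = 7 ↦ 7|_9 = 7 ⇒ 6
(5) 6|_9 = 6 ↦ 6|_10 = 6 ⇒ 5
(6) 5|_10 = 5 ↦ 5|_11 = 5 ⇒ 4
(7) 4|_11 = 4 ↦ 4|_12 = 4 ⇒ 3

3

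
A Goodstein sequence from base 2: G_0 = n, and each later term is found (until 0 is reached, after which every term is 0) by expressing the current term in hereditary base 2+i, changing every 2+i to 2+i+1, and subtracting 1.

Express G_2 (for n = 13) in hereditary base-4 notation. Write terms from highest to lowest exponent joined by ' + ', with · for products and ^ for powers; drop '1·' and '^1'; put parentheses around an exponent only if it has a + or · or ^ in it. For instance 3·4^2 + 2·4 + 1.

4^(4 + 1) + 3·4^3 + 3·4^2 + 3·4 + 3

i=0: 13 = 2^(2 + 1) + 2^2 + 1 (b=2); 2→3: 3^(3 + 1) + 3^3 + 1 = 109; 109−1 = 108
i=1: 108 = 3^(3 + 1) + 3^3 (b=3); 3→4: 4^(4 + 1) + 4^4 = 1280; 1280−1 = 1279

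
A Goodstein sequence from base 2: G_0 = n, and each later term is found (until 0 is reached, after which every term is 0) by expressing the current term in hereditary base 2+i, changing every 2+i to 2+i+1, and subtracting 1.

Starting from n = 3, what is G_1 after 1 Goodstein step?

3

step 0: 3 = 2 + 1; sub 3 for 2: 3 + 1; = 4; G_1 = 4−1 = 3
step 1: 3 = 3; sub 4 for 3: 4; = 4; G_2 = 4−1 = 3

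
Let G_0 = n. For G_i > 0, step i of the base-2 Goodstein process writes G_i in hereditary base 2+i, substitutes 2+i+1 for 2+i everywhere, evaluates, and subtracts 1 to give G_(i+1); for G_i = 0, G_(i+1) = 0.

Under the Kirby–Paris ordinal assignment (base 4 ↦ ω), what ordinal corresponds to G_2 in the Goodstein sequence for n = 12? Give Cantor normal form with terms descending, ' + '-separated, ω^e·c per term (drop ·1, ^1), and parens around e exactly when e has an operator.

ω^(ω + 1) + ω^2·2 + ω·2 + 1

(0) 12|_2 = 2^(2 + 1) + 2^2 ↦ 3^(3 + 1) + 3^3|_3 = 108 ⇒ 107
(1) 107|_3 = 3^(3 + 1) + 2·3^2 + 2·3 + 2 ↦ 4^(4 + 1) + 2·4^2 + 2·4 + 2|_4 = 1066 ⇒ 1065
(2) 1065|_4 = 4^(4 + 1) + 2·4^2 + 2·4 + 1 ↦ 5^(5 + 1) + 2·5^2 + 2·5 + 1|_5 = 15686 ⇒ 15685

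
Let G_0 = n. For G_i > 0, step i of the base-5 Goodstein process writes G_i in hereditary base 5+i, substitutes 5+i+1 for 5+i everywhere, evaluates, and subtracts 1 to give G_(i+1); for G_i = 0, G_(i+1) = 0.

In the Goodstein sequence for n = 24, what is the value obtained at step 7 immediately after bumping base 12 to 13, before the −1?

46

24 —HB5→ 4·5 + 4 —bump→ 4·6 + 4 = 28 —(−1)→ 27
27 —HB6→ 4·6 + 3 —bump→ 4·7 + 3 = 31 —(−1)→ 30
30 —HB7→ 4·7 + 2 —bump→ 4·8 + 2 = 34 —(−1)→ 33
33 —HB8→ 4·8 + 1 —bump→ 4·9 + 1 = 37 —(−1)→ 36
36 —HB9→ 4·9 —bump→ 4·10 = 40 —(−1)→ 39
39 —HB10→ 3·10 + 9 —bump→ 3·11 + 9 = 42 —(−1)→ 41
41 —HB11→ 3·11 + 8 —bump→ 3·12 + 8 = 44 —(−1)→ 43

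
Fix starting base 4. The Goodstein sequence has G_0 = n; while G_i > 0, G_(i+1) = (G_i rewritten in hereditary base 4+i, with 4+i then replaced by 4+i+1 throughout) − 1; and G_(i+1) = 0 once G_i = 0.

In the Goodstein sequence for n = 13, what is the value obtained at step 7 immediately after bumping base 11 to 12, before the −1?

(0) 13|_4 = 3·4 + 1 ↦ 3·5 + 1|_5 = 16 ⇒ 15
(1) 15|_5 = 3·5 ↦ 3·6|_6 = 18 ⇒ 17
(2) 17|_6 = 2·6 + 5 ↦ 2·7 + 5|_7 = 19 ⇒ 18
(3) 18|_7 = 2·7 + 4 ↦ 2·8 + 4|_8 = 20 ⇒ 19
(4) 19|_8 = 2·8 + 3 ↦ 2·9 + 3|_9 = 21 ⇒ 20
(5) 20|_9 = 2·9 + 2 ↦ 2·10 + 2|_10 = 22 ⇒ 21
(6) 21|_10 = 2·10 + 1 ↦ 2·11 + 1|_11 = 23 ⇒ 22
(7) 22|_11 = 2·11 ↦ 2·12|_12 = 24 ⇒ 23

24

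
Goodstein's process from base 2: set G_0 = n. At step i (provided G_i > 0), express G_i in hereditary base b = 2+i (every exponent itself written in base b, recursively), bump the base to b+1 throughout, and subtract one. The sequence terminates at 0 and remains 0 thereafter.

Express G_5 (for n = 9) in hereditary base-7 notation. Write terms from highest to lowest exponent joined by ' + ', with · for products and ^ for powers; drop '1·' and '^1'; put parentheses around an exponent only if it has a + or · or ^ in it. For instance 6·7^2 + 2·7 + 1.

9 —HB2→ 2^(2 + 1) + 1 —bump→ 3^(3 + 1) + 1 = 82 —(−1)→ 81
81 —HB3→ 3^(3 + 1) —bump→ 4^(4 + 1) = 1024 —(−1)→ 1023
1023 —HB4→ 3·4^4 + 3·4^3 + 3·4^2 + 3·4 + 3 —bump→ 3·5^5 + 3·5^3 + 3·5^2 + 3·5 + 3 = 9843 —(−1)→ 9842
9842 —HB5→ 3·5^5 + 3·5^3 + 3·5^2 + 3·5 + 2 —bump→ 3·6^6 + 3·6^3 + 3·6^2 + 3·6 + 2 = 140744 —(−1)→ 140743
140743 —HB6→ 3·6^6 + 3·6^3 + 3·6^2 + 3·6 + 1 —bump→ 3·7^7 + 3·7^3 + 3·7^2 + 3·7 + 1 = 2471827 —(−1)→ 2471826
2471826 —HB7→ 3·7^7 + 3·7^3 + 3·7^2 + 3·7 —bump→ 3·8^8 + 3·8^3 + 3·8^2 + 3·8 = 50333400 —(−1)→ 50333399

3·7^7 + 3·7^3 + 3·7^2 + 3·7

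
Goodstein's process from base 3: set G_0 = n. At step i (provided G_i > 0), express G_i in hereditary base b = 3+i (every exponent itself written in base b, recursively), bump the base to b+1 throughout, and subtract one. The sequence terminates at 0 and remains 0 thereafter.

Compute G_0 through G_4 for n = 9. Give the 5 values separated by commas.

(0) 9|_3 = 3^2 ↦ 4^2|_4 = 16 ⇒ 15
(1) 15|_4 = 3·4 + 3 ↦ 3·5 + 3|_5 = 18 ⇒ 17
(2) 17|_5 = 3·5 + 2 ↦ 3·6 + 2|_6 = 20 ⇒ 19
(3) 19|_6 = 3·6 + 1 ↦ 3·7 + 1|_7 = 22 ⇒ 21

9, 15, 17, 19, 21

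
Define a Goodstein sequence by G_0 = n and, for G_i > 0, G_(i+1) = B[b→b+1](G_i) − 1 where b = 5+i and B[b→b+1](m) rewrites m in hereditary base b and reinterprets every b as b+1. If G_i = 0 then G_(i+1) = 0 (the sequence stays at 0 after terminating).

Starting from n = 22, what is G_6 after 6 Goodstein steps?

37

i=0: 22 = 4·5 + 2 (b=5); 5→6: 4·6 + 2 = 26; 26−1 = 25
i=1: 25 = 4·6 + 1 (b=6); 6→7: 4·7 + 1 = 29; 29−1 = 28
i=2: 28 = 4·7 (b=7); 7→8: 4·8 = 32; 32−1 = 31
i=3: 31 = 3·8 + 7 (b=8); 8→9: 3·9 + 7 = 34; 34−1 = 33
i=4: 33 = 3·9 + 6 (b=9); 9→10: 3·10 + 6 = 36; 36−1 = 35
i=5: 35 = 3·10 + 5 (b=10); 10→11: 3·11 + 5 = 38; 38−1 = 37
i=6: 37 = 3·11 + 4 (b=11); 11→12: 3·12 + 4 = 40; 40−1 = 39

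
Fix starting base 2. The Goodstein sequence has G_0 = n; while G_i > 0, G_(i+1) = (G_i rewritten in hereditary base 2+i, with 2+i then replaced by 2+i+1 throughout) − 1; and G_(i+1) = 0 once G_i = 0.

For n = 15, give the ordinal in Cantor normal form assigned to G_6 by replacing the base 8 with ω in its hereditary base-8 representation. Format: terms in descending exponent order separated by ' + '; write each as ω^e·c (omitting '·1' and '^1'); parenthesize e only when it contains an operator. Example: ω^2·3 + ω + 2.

ω^(ω + 1) + ω^7·7 + ω^6·7 + ω^5·7 + ω^4·7 + ω^3·7 + ω^2·7 + ω·7 + 7

G_0 = 15. HB_2(15) = 2^(2 + 1) + 2^2 + 2 + 1. Bump = 112. G_1 = 111.
G_1 = 111. HB_3(111) = 3^(3 + 1) + 3^3 + 3. Bump = 1284. G_2 = 1283.
G_2 = 1283. HB_4(1283) = 4^(4 + 1) + 4^4 + 3. Bump = 18753. G_3 = 18752.
G_3 = 18752. HB_5(18752) = 5^(5 + 1) + 5^5 + 2. Bump = 326594. G_4 = 326593.
G_4 = 326593. HB_6(326593) = 6^(6 + 1) + 6^6 + 1. Bump = 6588345. G_5 = 6588344.
G_5 = 6588344. HB_7(6588344) = 7^(7 + 1) + 7^7. Bump = 150994944. G_6 = 150994943.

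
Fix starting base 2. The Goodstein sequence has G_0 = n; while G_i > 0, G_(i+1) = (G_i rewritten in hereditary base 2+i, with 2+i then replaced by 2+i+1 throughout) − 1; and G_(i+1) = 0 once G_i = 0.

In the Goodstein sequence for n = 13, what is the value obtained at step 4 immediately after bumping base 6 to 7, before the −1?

5765999

13 —HB2→ 2^(2 + 1) + 2^2 + 1 —bump→ 3^(3 + 1) + 3^3 + 1 = 109 —(−1)→ 108
108 —HB3→ 3^(3 + 1) + 3^3 —bump→ 4^(4 + 1) + 4^4 = 1280 —(−1)→ 1279
1279 —HB4→ 4^(4 + 1) + 3·4^3 + 3·4^2 + 3·4 + 3 —bump→ 5^(5 + 1) + 3·5^3 + 3·5^2 + 3·5 + 3 = 16093 —(−1)→ 16092
16092 —HB5→ 5^(5 + 1) + 3·5^3 + 3·5^2 + 3·5 + 2 —bump→ 6^(6 + 1) + 3·6^3 + 3·6^2 + 3·6 + 2 = 280712 —(−1)→ 280711
280711 —HB6→ 6^(6 + 1) + 3·6^3 + 3·6^2 + 3·6 + 1 —bump→ 7^(7 + 1) + 3·7^3 + 3·7^2 + 3·7 + 1 = 5765999 —(−1)→ 5765998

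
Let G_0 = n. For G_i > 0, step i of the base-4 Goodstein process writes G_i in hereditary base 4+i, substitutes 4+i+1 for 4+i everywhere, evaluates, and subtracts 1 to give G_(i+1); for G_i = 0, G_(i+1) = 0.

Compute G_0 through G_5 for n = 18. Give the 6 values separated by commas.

18, 26, 36, 48, 53, 58

(0) 18|_4 = 4^2 + 2 ↦ 5^2 + 2|_5 = 27 ⇒ 26
(1) 26|_5 = 5^2 + 1 ↦ 6^2 + 1|_6 = 37 ⇒ 36
(2) 36|_6 = 6^2 ↦ 7^2|_7 = 49 ⇒ 48
(3) 48|_7 = 6·7 + 6 ↦ 6·8 + 6|_8 = 54 ⇒ 53
(4) 53|_8 = 6·8 + 5 ↦ 6·9 + 5|_9 = 59 ⇒ 58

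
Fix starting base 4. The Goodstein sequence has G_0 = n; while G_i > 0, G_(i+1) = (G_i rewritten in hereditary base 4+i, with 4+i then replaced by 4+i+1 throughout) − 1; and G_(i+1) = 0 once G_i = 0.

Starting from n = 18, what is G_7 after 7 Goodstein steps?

68

G_0=18  [base 4] 4^2 + 2  →[4↦5]→  5^2 + 2 = 27  −1 ⇒ G_1=26
G_1=26  [base 5] 5^2 + 1  →[5↦6]→  6^2 + 1 = 37  −1 ⇒ G_2=36
G_2=36  [base 6] 6^2  →[6↦7]→  7^2 = 49  −1 ⇒ G_3=48
G_3=48  [base 7] 6·7 + 6  →[7↦8]→  6·8 + 6 = 54  −1 ⇒ G_4=53
G_4=53  [base 8] 6·8 + 5  →[8↦9]→  6·9 + 5 = 59  −1 ⇒ G_5=58
G_5=58  [base 9] 6·9 + 4  →[9↦10]→  6·10 + 4 = 64  −1 ⇒ G_6=63
G_6=63  [base 10] 6·10 + 3  →[10↦11]→  6·11 + 3 = 69  −1 ⇒ G_7=68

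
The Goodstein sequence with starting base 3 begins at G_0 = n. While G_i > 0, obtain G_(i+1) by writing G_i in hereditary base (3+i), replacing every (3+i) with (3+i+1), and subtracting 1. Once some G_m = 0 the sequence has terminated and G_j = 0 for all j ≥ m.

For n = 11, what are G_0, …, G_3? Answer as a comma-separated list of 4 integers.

11, 17, 25, 35

step 0: 11 = 3^2 + 2; sub 4 for 3: 4^2 + 2; = 18; G_1 = 18−1 = 17
step 1: 17 = 4^2 + 1; sub 5 for 4: 5^2 + 1; = 26; G_2 = 26−1 = 25
step 2: 25 = 5^2; sub 6 for 5: 6^2; = 36; G_3 = 36−1 = 35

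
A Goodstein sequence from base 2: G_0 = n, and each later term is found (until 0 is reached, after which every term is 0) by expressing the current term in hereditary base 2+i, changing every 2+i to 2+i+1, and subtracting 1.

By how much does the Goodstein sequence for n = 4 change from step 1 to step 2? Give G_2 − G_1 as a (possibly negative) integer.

i=0: 4 = 2^2 (b=2); 2→3: 3^3 = 27; 27−1 = 26
i=1: 26 = 2·3^2 + 2·3 + 2 (b=3); 3→4: 2·4^2 + 2·4 + 2 = 42; 42−1 = 41

15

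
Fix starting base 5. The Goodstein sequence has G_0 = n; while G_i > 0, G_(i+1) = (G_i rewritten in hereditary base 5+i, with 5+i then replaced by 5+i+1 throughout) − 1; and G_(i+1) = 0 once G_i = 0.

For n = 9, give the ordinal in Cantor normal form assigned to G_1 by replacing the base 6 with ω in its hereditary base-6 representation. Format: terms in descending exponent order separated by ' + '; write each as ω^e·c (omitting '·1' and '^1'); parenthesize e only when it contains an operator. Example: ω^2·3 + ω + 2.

step 0: 9 = 5 + 4; sub 6 for 5: 6 + 4; = 10; G_1 = 10−1 = 9
step 1: 9 = 6 + 3; sub 7 for 6: 7 + 3; = 10; G_2 = 10−1 = 9

ω + 3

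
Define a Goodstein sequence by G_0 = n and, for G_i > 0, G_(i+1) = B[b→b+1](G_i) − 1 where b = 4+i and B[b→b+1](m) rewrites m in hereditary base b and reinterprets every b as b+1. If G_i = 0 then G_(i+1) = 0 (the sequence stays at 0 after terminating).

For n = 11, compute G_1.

12

11 —HB4→ 2·4 + 3 —bump→ 2·5 + 3 = 13 —(−1)→ 12
12 —HB5→ 2·5 + 2 —bump→ 2·6 + 2 = 14 —(−1)→ 13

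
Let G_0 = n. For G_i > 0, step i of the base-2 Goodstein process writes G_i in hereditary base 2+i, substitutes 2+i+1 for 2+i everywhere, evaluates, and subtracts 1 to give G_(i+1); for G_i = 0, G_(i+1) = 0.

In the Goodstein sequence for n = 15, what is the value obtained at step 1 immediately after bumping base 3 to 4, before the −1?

(0) 15|_2 = 2^(2 + 1) + 2^2 + 2 + 1 ↦ 3^(3 + 1) + 3^3 + 3 + 1|_3 = 112 ⇒ 111
(1) 111|_3 = 3^(3 + 1) + 3^3 + 3 ↦ 4^(4 + 1) + 4^4 + 4|_4 = 1284 ⇒ 1283

1284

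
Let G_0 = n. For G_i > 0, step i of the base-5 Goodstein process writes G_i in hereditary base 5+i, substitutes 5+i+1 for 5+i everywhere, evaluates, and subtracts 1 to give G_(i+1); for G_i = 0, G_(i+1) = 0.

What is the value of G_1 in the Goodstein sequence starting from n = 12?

step 0: 12 = 2·5 + 2; sub 6 for 5: 2·6 + 2; = 14; G_1 = 14−1 = 13
step 1: 13 = 2·6 + 1; sub 7 for 6: 2·7 + 1; = 15; G_2 = 15−1 = 14

13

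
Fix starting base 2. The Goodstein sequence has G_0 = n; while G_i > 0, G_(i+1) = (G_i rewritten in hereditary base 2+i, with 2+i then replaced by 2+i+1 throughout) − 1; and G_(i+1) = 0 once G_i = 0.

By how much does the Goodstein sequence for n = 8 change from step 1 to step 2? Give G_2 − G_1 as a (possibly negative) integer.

base 2: 8 = 2^(2 + 1); at 3: 3^(3 + 1) = 81; next = 80
base 3: 80 = 2·3^3 + 2·3^2 + 2·3 + 2; at 4: 2·4^4 + 2·4^2 + 2·4 + 2 = 554; next = 553

473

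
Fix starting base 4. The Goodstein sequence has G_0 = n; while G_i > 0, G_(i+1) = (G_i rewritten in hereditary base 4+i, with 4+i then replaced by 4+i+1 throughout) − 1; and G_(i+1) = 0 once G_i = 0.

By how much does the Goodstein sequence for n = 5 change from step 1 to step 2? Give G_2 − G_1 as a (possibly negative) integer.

0

G_0=5  [base 4] 4 + 1  →[4↦5]→  5 + 1 = 6  −1 ⇒ G_1=5
G_1=5  [base 5] 5  →[5↦6]→  6 = 6  −1 ⇒ G_2=5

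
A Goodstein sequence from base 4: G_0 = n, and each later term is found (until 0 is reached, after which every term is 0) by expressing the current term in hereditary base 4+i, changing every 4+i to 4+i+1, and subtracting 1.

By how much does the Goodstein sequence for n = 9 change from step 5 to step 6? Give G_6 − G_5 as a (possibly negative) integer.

9 —HB4→ 2·4 + 1 —bump→ 2·5 + 1 = 11 —(−1)→ 10
10 —HB5→ 2·5 —bump→ 2·6 = 12 —(−1)→ 11
11 —HB6→ 6 + 5 —bump→ 7 + 5 = 12 —(−1)→ 11
11 —HB7→ 7 + 4 —bump→ 8 + 4 = 12 —(−1)→ 11
11 —HB8→ 8 + 3 —bump→ 9 + 3 = 12 —(−1)→ 11
11 —HB9→ 9 + 2 —bump→ 10 + 2 = 12 —(−1)→ 11

0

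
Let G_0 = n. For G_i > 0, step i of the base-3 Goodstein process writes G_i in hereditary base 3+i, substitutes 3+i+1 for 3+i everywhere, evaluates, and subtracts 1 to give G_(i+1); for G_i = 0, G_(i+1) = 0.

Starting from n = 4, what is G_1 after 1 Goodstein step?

step 0: 4 = 3 + 1; sub 4 for 3: 4 + 1; = 5; G_1 = 5−1 = 4
step 1: 4 = 4; sub 5 for 4: 5; = 5; G_2 = 5−1 = 4

4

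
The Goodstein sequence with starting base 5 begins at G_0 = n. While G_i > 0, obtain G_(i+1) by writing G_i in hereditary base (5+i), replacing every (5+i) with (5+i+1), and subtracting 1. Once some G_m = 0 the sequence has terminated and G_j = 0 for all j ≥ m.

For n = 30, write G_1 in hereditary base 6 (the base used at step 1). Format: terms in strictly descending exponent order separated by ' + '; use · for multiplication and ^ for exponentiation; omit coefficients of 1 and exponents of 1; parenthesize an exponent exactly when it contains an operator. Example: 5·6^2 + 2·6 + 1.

6^2 + 5

30 —HB5→ 5^2 + 5 —bump→ 6^2 + 6 = 42 —(−1)→ 41
41 —HB6→ 6^2 + 5 —bump→ 7^2 + 5 = 54 —(−1)→ 53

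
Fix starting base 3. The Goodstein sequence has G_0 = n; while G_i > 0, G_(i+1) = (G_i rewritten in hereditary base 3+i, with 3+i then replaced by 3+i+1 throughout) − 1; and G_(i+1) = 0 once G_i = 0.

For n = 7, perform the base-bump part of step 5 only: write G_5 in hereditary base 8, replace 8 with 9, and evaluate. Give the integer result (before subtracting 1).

10

base 3: 7 = 2·3 + 1; at 4: 2·4 + 1 = 9; next = 8
base 4: 8 = 2·4; at 5: 2·5 = 10; next = 9
base 5: 9 = 5 + 4; at 6: 6 + 4 = 10; next = 9
base 6: 9 = 6 + 3; at 7: 7 + 3 = 10; next = 9
base 7: 9 = 7 + 2; at 8: 8 + 2 = 10; next = 9
base 8: 9 = 8 + 1; at 9: 9 + 1 = 10; next = 9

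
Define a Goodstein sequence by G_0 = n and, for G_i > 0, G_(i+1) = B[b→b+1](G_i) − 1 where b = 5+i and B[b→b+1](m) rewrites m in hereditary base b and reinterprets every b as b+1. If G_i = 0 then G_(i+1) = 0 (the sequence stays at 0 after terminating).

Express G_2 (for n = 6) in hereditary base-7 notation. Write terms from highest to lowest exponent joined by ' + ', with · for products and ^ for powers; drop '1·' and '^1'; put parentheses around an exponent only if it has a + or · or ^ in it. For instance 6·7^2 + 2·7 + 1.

6

step 0: 6 = 5 + 1; sub 6 for 5: 6 + 1; = 7; G_1 = 7−1 = 6
step 1: 6 = 6; sub 7 for 6: 7; = 7; G_2 = 7−1 = 6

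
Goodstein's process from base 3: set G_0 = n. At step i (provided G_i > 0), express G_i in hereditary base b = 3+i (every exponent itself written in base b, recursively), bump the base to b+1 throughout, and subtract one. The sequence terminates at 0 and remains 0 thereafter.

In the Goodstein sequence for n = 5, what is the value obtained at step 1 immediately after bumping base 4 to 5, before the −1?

[0] 5 ≡ 3 + 2 (base 3). Lift 4: 6. −1: 5.
[1] 5 ≡ 4 + 1 (base 4). Lift 5: 6. −1: 5.

6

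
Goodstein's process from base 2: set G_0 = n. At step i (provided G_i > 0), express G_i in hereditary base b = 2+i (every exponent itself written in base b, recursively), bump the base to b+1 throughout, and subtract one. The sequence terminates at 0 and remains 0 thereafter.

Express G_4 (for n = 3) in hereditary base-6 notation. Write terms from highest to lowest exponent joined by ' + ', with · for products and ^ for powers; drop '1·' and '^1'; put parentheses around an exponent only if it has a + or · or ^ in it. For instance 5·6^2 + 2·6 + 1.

base 2: 3 = 2 + 1; at 3: 3 + 1 = 4; next = 3
base 3: 3 = 3; at 4: 4 = 4; next = 3
base 4: 3 = 3; at 5: 3 = 3; next = 2
base 5: 2 = 2; at 6: 2 = 2; next = 1
base 6: 1 = 1; at 7: 1 = 1; next = 0

1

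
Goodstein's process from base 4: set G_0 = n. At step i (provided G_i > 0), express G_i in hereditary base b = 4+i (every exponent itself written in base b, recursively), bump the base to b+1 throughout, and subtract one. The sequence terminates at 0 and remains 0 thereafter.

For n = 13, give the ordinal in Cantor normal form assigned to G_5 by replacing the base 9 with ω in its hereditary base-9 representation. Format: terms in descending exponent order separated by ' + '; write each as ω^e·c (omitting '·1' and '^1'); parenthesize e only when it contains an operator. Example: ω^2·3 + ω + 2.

ω·2 + 2

i=0: 13 = 3·4 + 1 (b=4); 4→5: 3·5 + 1 = 16; 16−1 = 15
i=1: 15 = 3·5 (b=5); 5→6: 3·6 = 18; 18−1 = 17
i=2: 17 = 2·6 + 5 (b=6); 6→7: 2·7 + 5 = 19; 19−1 = 18
i=3: 18 = 2·7 + 4 (b=7); 7→8: 2·8 + 4 = 20; 20−1 = 19
i=4: 19 = 2·8 + 3 (b=8); 8→9: 2·9 + 3 = 21; 21−1 = 20
i=5: 20 = 2·9 + 2 (b=9); 9→10: 2·10 + 2 = 22; 22−1 = 21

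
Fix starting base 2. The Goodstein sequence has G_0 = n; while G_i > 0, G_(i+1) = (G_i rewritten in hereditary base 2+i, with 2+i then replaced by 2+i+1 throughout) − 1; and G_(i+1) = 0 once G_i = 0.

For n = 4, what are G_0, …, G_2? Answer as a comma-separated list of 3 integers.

4, 26, 41

i=0: 4 = 2^2 (b=2); 2→3: 3^3 = 27; 27−1 = 26
i=1: 26 = 2·3^2 + 2·3 + 2 (b=3); 3→4: 2·4^2 + 2·4 + 2 = 42; 42−1 = 41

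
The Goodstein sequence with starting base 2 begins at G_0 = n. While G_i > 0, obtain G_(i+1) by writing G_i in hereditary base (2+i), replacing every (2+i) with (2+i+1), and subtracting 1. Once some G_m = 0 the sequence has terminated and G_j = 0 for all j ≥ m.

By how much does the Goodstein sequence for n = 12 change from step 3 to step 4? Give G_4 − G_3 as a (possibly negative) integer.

12 —HB2→ 2^(2 + 1) + 2^2 —bump→ 3^(3 + 1) + 3^3 = 108 —(−1)→ 107
107 —HB3→ 3^(3 + 1) + 2·3^2 + 2·3 + 2 —bump→ 4^(4 + 1) + 2·4^2 + 2·4 + 2 = 1066 —(−1)→ 1065
1065 —HB4→ 4^(4 + 1) + 2·4^2 + 2·4 + 1 —bump→ 5^(5 + 1) + 2·5^2 + 2·5 + 1 = 15686 —(−1)→ 15685
15685 —HB5→ 5^(5 + 1) + 2·5^2 + 2·5 —bump→ 6^(6 + 1) + 2·6^2 + 2·6 = 280020 —(−1)→ 280019

264334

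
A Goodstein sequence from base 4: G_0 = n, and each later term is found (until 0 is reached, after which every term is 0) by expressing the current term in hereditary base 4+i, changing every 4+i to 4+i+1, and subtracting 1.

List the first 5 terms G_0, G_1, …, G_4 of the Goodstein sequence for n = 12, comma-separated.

[0] 12 ≡ 3·4 (base 4). Lift 5: 15. −1: 14.
[1] 14 ≡ 2·5 + 4 (base 5). Lift 6: 16. −1: 15.
[2] 15 ≡ 2·6 + 3 (base 6). Lift 7: 17. −1: 16.
[3] 16 ≡ 2·7 + 2 (base 7). Lift 8: 18. −1: 17.

12, 14, 15, 16, 17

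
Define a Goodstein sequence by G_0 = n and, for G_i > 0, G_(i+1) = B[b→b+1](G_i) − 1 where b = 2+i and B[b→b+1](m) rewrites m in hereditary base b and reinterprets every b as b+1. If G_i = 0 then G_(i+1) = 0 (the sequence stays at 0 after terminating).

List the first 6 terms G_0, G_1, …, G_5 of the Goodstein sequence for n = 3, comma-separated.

3, 3, 3, 2, 1, 0

3 —HB2→ 2 + 1 —bump→ 3 + 1 = 4 —(−1)→ 3
3 —HB3→ 3 —bump→ 4 = 4 —(−1)→ 3
3 —HB4→ 3 —bump→ 3 = 3 —(−1)→ 2
2 —HB5→ 2 —bump→ 2 = 2 —(−1)→ 1
1 —HB6→ 1 —bump→ 1 = 1 —(−1)→ 0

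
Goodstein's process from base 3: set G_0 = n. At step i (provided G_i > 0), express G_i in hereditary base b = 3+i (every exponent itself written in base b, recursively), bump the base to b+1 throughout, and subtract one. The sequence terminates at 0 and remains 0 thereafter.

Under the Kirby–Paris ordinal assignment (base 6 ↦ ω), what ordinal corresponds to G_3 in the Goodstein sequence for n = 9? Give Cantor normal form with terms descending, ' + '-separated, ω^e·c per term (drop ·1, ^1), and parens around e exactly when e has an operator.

G_0 = 9. HB_3(9) = 3^2. Bump = 16. G_1 = 15.
G_1 = 15. HB_4(15) = 3·4 + 3. Bump = 18. G_2 = 17.
G_2 = 17. HB_5(17) = 3·5 + 2. Bump = 20. G_3 = 19.
G_3 = 19. HB_6(19) = 3·6 + 1. Bump = 22. G_4 = 21.

ω·3 + 1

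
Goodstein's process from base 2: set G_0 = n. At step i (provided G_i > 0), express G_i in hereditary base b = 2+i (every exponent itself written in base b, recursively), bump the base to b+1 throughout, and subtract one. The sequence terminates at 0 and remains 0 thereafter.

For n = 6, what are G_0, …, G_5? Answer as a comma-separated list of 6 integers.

6, 29, 257, 3125, 46655, 98039

(0) 6|_2 = 2^2 + 2 ↦ 3^3 + 3|_3 = 30 ⇒ 29
(1) 29|_3 = 3^3 + 2 ↦ 4^4 + 2|_4 = 258 ⇒ 257
(2) 257|_4 = 4^4 + 1 ↦ 5^5 + 1|_5 = 3126 ⇒ 3125
(3) 3125|_5 = 5^5 ↦ 6^6|_6 = 46656 ⇒ 46655
(4) 46655|_6 = 5·6^5 + 5·6^4 + 5·6^3 + 5·6^2 + 5·6 + 5 ↦ 5·7^5 + 5·7^4 + 5·7^3 + 5·7^2 + 5·7 + 5|_7 = 98040 ⇒ 98039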